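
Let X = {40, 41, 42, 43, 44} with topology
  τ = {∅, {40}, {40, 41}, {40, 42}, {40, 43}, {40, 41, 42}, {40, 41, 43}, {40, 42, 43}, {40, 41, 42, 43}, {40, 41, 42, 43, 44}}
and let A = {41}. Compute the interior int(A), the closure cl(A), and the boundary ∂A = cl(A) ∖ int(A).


int(A) = ∅, cl(A) = {41, 44}, ∂A = {41, 44}.

Closed sets in (X, τ) are complements of opens:
  closed(X, τ) = {∅, {44}, {41, 44}, {42, 44}, {43, 44}, {41, 42, 44}, {41, 43, 44}, {42, 43, 44}, {41, 42, 43, 44}, {40, 41, 42, 43, 44}}.
int(A) = ⋃ {U ∈ τ : U ⊆ A}. Opens contained in A: ∅.
Taking the union of these: int(A) = ∅.
cl(A) = ⋂ {C closed : A ⊆ C}. Closed sets containing A: {41, 44}, {41, 42, 44}, {41, 43, 44}, {41, 42, 43, 44}, {40, 41, 42, 43, 44}.
Intersecting these: cl(A) = {41, 44}.
∂A = cl(A) ∖ int(A) = {41, 44} ∖ ∅ = {41, 44}.


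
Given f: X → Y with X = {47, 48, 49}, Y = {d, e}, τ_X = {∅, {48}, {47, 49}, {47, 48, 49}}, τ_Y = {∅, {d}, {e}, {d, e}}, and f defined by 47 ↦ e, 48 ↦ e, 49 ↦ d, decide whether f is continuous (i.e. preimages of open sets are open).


f is NOT continuous.

Compute f^{-1}(U) for each U ∈ τ_Y:
  U = ∅: f^{-1}(U) = ∅ ∈ τ_X ✓.
  U = {d}: f^{-1}(U) = {49} ∉ τ_X ✗.
  U = {e}: f^{-1}(U) = {47, 48} ∉ τ_X ✗.
  U = {d, e}: f^{-1}(U) = {47, 48, 49} ∈ τ_X ✓.
Found U = {d} with f^{-1}(U) = {49} not in τ_X. Therefore f is NOT continuous.


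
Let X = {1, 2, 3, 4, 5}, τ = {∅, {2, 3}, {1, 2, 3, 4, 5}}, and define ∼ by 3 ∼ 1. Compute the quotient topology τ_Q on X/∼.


X/∼ = {[1=3], [2], [4], [5]}; |τ_Q| = 2.

Equivalence classes: [1=3], [2], [4], [5].
Quotient map π: X → X/∼ sends 1 ↦ [1=3], 2 ↦ [2], 3 ↦ [1=3], 4 ↦ [4], 5 ↦ [5].
For each subset V ⊆ X/∼, compute π^{-1}(V) ⊆ X and check whether π^{-1}(V) ∈ τ. V is open in τ_Q iff π^{-1}(V) ∈ τ.
  V = {}: π^{-1}(V) = ∅ ∈ τ ✓.
  V = {[1=3]}: π^{-1}(V) = {1, 3} ∉ τ ✗.
  V = {[2]}: π^{-1}(V) = {2} ∉ τ ✗.
  V = {[1=3], [2]}: π^{-1}(V) = {1, 2, 3} ∉ τ ✗.
  V = {[4]}: π^{-1}(V) = {4} ∉ τ ✗.
  V = {[1=3], [4]}: π^{-1}(V) = {1, 3, 4} ∉ τ ✗.
  V = {[2], [4]}: π^{-1}(V) = {2, 4} ∉ τ ✗.
  V = {[1=3], [2], [4]}: π^{-1}(V) = {1, 2, 3, 4} ∉ τ ✗.
  V = {[5]}: π^{-1}(V) = {5} ∉ τ ✗.
  V = {[1=3], [5]}: π^{-1}(V) = {1, 3, 5} ∉ τ ✗.
  V = {[2], [5]}: π^{-1}(V) = {2, 5} ∉ τ ✗.
  V = {[1=3], [2], [5]}: π^{-1}(V) = {1, 2, 3, 5} ∉ τ ✗.
  V = {[4], [5]}: π^{-1}(V) = {4, 5} ∉ τ ✗.
  V = {[1=3], [4], [5]}: π^{-1}(V) = {1, 3, 4, 5} ∉ τ ✗.
  V = {[2], [4], [5]}: π^{-1}(V) = {2, 4, 5} ∉ τ ✗.
  V = {[1=3], [2], [4], [5]}: π^{-1}(V) = {1, 2, 3, 4, 5} ∈ τ ✓.
Open sets in the quotient: τ_Q = {{}, {[1=3], [2], [4], [5]}} (2 elements).


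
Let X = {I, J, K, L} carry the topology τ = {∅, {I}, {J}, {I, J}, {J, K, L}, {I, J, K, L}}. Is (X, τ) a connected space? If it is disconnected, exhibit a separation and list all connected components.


(X, τ) is disconnected; components = [{I}, {J, K, L}].

Find clopen sets (U ∈ τ with X ∖ U ∈ τ):
  U = ∅, X ∖ U = {I, J, K, L} — both open, so U is clopen.
  U = {I}, X ∖ U = {J, K, L} — both open, so U is clopen.
  U = {J, K, L}, X ∖ U = {I} — both open, so U is clopen.
  U = {I, J, K, L}, X ∖ U = ∅ — both open, so U is clopen.
Nontrivial clopen(s) exist: e.g. {J, K, L}. So (X, τ) is disconnected.
Compute connected components by grouping points that agree on all clopens:
  component: {I}
  component: {J, K, L}


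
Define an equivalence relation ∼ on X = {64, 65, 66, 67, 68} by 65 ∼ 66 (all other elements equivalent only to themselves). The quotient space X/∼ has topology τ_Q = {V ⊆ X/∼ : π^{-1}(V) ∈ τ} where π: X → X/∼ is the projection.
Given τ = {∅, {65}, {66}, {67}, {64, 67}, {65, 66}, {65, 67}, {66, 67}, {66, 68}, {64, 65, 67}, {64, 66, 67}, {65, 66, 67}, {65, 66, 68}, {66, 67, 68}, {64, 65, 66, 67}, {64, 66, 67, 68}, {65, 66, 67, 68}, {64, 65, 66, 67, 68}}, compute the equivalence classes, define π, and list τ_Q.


X/∼ = {[64], [65=66], [67], [68]}; |τ_Q| = 9.

Equivalence classes: [64], [65=66], [67], [68].
Quotient map π: X → X/∼ sends 64 ↦ [64], 65 ↦ [65=66], 66 ↦ [65=66], 67 ↦ [67], 68 ↦ [68].
For each subset V ⊆ X/∼, compute π^{-1}(V) ⊆ X and check whether π^{-1}(V) ∈ τ. V is open in τ_Q iff π^{-1}(V) ∈ τ.
  V = {}: π^{-1}(V) = ∅ ∈ τ ✓.
  V = {[64]}: π^{-1}(V) = {64} ∉ τ ✗.
  V = {[65=66]}: π^{-1}(V) = {65, 66} ∈ τ ✓.
  V = {[64], [65=66]}: π^{-1}(V) = {64, 65, 66} ∉ τ ✗.
  V = {[67]}: π^{-1}(V) = {67} ∈ τ ✓.
  V = {[64], [67]}: π^{-1}(V) = {64, 67} ∈ τ ✓.
  V = {[65=66], [67]}: π^{-1}(V) = {65, 66, 67} ∈ τ ✓.
  V = {[64], [65=66], [67]}: π^{-1}(V) = {64, 65, 66, 67} ∈ τ ✓.
  V = {[68]}: π^{-1}(V) = {68} ∉ τ ✗.
  V = {[64], [68]}: π^{-1}(V) = {64, 68} ∉ τ ✗.
  V = {[65=66], [68]}: π^{-1}(V) = {65, 66, 68} ∈ τ ✓.
  V = {[64], [65=66], [68]}: π^{-1}(V) = {64, 65, 66, 68} ∉ τ ✗.
  V = {[67], [68]}: π^{-1}(V) = {67, 68} ∉ τ ✗.
  V = {[64], [67], [68]}: π^{-1}(V) = {64, 67, 68} ∉ τ ✗.
  V = {[65=66], [67], [68]}: π^{-1}(V) = {65, 66, 67, 68} ∈ τ ✓.
  V = {[64], [65=66], [67], [68]}: π^{-1}(V) = {64, 65, 66, 67, 68} ∈ τ ✓.
Open sets in the quotient: τ_Q = {{}, {[65=66]}, {[67]}, {[64], [67]}, {[65=66], [67]}, {[64], [65=66], [67]}, {[65=66], [68]}, {[65=66], [67], [68]}, {[64], [65=66], [67], [68]}} (9 elements).


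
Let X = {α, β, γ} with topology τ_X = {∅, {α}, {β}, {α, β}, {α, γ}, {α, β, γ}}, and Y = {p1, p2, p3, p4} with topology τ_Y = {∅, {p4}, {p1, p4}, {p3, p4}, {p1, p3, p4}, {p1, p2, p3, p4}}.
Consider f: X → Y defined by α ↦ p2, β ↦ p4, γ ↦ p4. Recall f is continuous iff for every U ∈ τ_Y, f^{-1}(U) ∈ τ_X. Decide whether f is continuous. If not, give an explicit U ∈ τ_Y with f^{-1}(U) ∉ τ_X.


f is NOT continuous.

Compute f^{-1}(U) for each U ∈ τ_Y:
  U = ∅: f^{-1}(U) = ∅ ∈ τ_X ✓.
  U = {p4}: f^{-1}(U) = {β, γ} ∉ τ_X ✗.
  U = {p1, p4}: f^{-1}(U) = {β, γ} ∉ τ_X ✗.
  U = {p3, p4}: f^{-1}(U) = {β, γ} ∉ τ_X ✗.
  U = {p1, p3, p4}: f^{-1}(U) = {β, γ} ∉ τ_X ✗.
  U = {p1, p2, p3, p4}: f^{-1}(U) = {α, β, γ} ∈ τ_X ✓.
Found U = {p4} with f^{-1}(U) = {β, γ} not in τ_X. Therefore f is NOT continuous.


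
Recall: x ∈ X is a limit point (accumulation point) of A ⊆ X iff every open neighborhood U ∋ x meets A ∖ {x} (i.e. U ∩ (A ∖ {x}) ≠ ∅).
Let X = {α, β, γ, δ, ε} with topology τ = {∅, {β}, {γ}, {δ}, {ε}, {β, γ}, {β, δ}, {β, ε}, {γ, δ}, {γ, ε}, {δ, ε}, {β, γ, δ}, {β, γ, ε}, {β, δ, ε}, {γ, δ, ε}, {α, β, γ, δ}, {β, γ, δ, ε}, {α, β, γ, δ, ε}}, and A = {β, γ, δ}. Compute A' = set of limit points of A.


A' = {α}

For each x ∈ X, list the open sets U ∈ τ with x ∈ U, then check whether U ∩ (A ∖ {x}) ≠ ∅ for every such U.
  x = α: opens ∋ x are {α, β, γ, δ}, {α, β, γ, δ, ε}; each meets A ∖ {α}, so x IS a limit point.
  x = β: open {β} ∋ x has {β} ∩ (A ∖ {β}) = ∅, so x is NOT a limit point.
  x = γ: open {γ} ∋ x has {γ} ∩ (A ∖ {γ}) = ∅, so x is NOT a limit point.
  x = δ: open {δ} ∋ x has {δ} ∩ (A ∖ {δ}) = ∅, so x is NOT a limit point.
  x = ε: open {ε} ∋ x has {ε} ∩ (A ∖ {ε}) = ∅, so x is NOT a limit point.
Collecting: A' = {α}.


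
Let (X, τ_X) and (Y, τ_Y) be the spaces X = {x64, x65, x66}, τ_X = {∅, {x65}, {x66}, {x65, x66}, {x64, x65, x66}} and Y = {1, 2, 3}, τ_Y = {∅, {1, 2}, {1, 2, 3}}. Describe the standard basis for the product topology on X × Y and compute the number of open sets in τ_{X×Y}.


Basis B = {∅ × ∅, {x65} × {1, 2}, {x66} × {1, 2}, {x65} × {1, 2, 3}, {x66} × {1, 2, 3}, {x65, x66} × {1, 2}, {x64, x65, x66} × {1, 2}, {x65, x66} × {1, 2, 3}, {x64, x65, x66} × {1, 2, 3}}; |τ_{X×Y}| = 14.

Enumerate products U × V with U ∈ τ_X, V ∈ τ_Y (deduplicated):
  ∅ × ∅ = {} (∅)
  {x65} × {1, 2} = {(x65,1), (x65,2)}
  {x66} × {1, 2} = {(x66,1), (x66,2)}
  {x65} × {1, 2, 3} = {(x65,1), (x65,2), (x65,3)}
  {x66} × {1, 2, 3} = {(x66,1), (x66,2), (x66,3)}
  {x65, x66} × {1, 2} = {(x65,1), (x65,2), (x66,1), (x66,2)}
  {x64, x65, x66} × {1, 2} = {(x64,1), (x64,2), (x65,1), (x65,2), (x66,1), (x66,2)}
  {x65, x66} × {1, 2, 3} = {(x65,1), (x65,2), (x65,3), (x66,1), (x66,2), (x66,3)}
  {x64, x65, x66} × {1, 2, 3} = {(x64,1), (x64,2), (x64,3), (x65,1), (x65,2), (x65,3), (x66,1), (x66,2), (x66,3)}
These 9 distinct sets form the basis B.
Close under arbitrary unions to get τ_{X×Y}; counting gives |τ_{X×Y}| = 14.


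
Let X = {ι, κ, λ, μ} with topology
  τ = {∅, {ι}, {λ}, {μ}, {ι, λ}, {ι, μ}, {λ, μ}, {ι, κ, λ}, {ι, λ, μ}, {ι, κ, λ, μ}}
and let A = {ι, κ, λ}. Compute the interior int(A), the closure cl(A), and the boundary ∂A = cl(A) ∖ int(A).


int(A) = {ι, κ, λ}, cl(A) = {ι, κ, λ}, ∂A = ∅.

Closed sets in (X, τ) are complements of opens:
  closed(X, τ) = {∅, {κ}, {μ}, {ι, κ}, {κ, λ}, {κ, μ}, {ι, κ, λ}, {ι, κ, μ}, {κ, λ, μ}, {ι, κ, λ, μ}}.
int(A) = ⋃ {U ∈ τ : U ⊆ A}. Opens contained in A: ∅, {ι}, {λ}, {ι, λ}, {ι, κ, λ}.
Taking the union of these: int(A) = {ι, κ, λ}.
cl(A) = ⋂ {C closed : A ⊆ C}. Closed sets containing A: {ι, κ, λ}, {ι, κ, λ, μ}.
Intersecting these: cl(A) = {ι, κ, λ}.
∂A = cl(A) ∖ int(A) = {ι, κ, λ} ∖ {ι, κ, λ} = ∅.


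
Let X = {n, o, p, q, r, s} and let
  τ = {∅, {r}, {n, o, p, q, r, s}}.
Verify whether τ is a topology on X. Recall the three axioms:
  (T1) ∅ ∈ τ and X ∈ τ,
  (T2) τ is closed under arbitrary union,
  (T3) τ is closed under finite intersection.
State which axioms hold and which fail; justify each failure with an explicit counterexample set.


τ IS a topology on X.

Axiom (T1): ∅ ∈ τ? Yes; X ∈ τ? Yes.
Axiom (T2/T3): check pairwise unions and intersections of members of τ.
All pairwise intersections and unions checked — each lies in τ. Therefore τ satisfies (T1), (T2), (T3): it IS a topology on X.


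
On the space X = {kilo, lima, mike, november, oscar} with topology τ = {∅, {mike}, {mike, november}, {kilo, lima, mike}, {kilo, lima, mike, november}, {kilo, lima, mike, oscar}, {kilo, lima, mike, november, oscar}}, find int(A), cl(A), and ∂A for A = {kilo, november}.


int(A) = ∅, cl(A) = {kilo, lima, november, oscar}, ∂A = {kilo, lima, november, oscar}.

Closed sets in (X, τ) are complements of opens:
  closed(X, τ) = {∅, {november}, {oscar}, {november, oscar}, {kilo, lima, oscar}, {kilo, lima, november, oscar}, {kilo, lima, mike, november, oscar}}.
int(A) = ⋃ {U ∈ τ : U ⊆ A}. Opens contained in A: ∅.
Taking the union of these: int(A) = ∅.
cl(A) = ⋂ {C closed : A ⊆ C}. Closed sets containing A: {kilo, lima, november, oscar}, {kilo, lima, mike, november, oscar}.
Intersecting these: cl(A) = {kilo, lima, november, oscar}.
∂A = cl(A) ∖ int(A) = {kilo, lima, november, oscar} ∖ ∅ = {kilo, lima, november, oscar}.


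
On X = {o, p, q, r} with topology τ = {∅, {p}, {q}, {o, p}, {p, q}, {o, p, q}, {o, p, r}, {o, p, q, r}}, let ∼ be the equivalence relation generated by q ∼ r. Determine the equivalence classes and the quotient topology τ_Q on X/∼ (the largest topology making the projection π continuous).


X/∼ = {[o], [p], [q=r]}; |τ_Q| = 4.

Equivalence classes: [o], [p], [q=r].
Quotient map π: X → X/∼ sends o ↦ [o], p ↦ [p], q ↦ [q=r], r ↦ [q=r].
For each subset V ⊆ X/∼, compute π^{-1}(V) ⊆ X and check whether π^{-1}(V) ∈ τ. V is open in τ_Q iff π^{-1}(V) ∈ τ.
  V = {}: π^{-1}(V) = ∅ ∈ τ ✓.
  V = {[o]}: π^{-1}(V) = {o} ∉ τ ✗.
  V = {[p]}: π^{-1}(V) = {p} ∈ τ ✓.
  V = {[o], [p]}: π^{-1}(V) = {o, p} ∈ τ ✓.
  V = {[q=r]}: π^{-1}(V) = {q, r} ∉ τ ✗.
  V = {[o], [q=r]}: π^{-1}(V) = {o, q, r} ∉ τ ✗.
  V = {[p], [q=r]}: π^{-1}(V) = {p, q, r} ∉ τ ✗.
  V = {[o], [p], [q=r]}: π^{-1}(V) = {o, p, q, r} ∈ τ ✓.
Open sets in the quotient: τ_Q = {{}, {[p]}, {[o], [p]}, {[o], [p], [q=r]}} (4 elements).


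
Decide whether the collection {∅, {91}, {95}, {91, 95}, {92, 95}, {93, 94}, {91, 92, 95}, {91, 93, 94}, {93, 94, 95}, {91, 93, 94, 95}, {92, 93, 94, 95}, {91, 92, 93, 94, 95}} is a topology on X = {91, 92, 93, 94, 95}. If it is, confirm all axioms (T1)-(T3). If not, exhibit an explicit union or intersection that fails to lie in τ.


τ IS a topology on X.

Axiom (T1): ∅ ∈ τ? Yes; X ∈ τ? Yes.
Axiom (T2/T3): check pairwise unions and intersections of members of τ.
All pairwise intersections and unions checked — each lies in τ. Therefore τ satisfies (T1), (T2), (T3): it IS a topology on X.


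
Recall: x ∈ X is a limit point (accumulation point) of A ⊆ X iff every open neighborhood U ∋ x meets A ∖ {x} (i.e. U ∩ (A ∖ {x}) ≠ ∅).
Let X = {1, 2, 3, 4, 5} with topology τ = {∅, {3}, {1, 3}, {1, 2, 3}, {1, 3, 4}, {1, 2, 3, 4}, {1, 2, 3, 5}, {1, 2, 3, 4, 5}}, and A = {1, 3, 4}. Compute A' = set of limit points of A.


A' = {1, 2, 4, 5}

For each x ∈ X, list the open sets U ∈ τ with x ∈ U, then check whether U ∩ (A ∖ {x}) ≠ ∅ for every such U.
  x = 1: opens ∋ x are {1, 3}, {1, 2, 3}, {1, 3, 4}, {1, 2, 3, 4}, {1, 2, 3, 5}, {1, 2, 3, 4, 5}; each meets A ∖ {1}, so x IS a limit point.
  x = 2: opens ∋ x are {1, 2, 3}, {1, 2, 3, 4}, {1, 2, 3, 5}, {1, 2, 3, 4, 5}; each meets A ∖ {2}, so x IS a limit point.
  x = 3: open {3} ∋ x has {3} ∩ (A ∖ {3}) = ∅, so x is NOT a limit point.
  x = 4: opens ∋ x are {1, 3, 4}, {1, 2, 3, 4}, {1, 2, 3, 4, 5}; each meets A ∖ {4}, so x IS a limit point.
  x = 5: opens ∋ x are {1, 2, 3, 5}, {1, 2, 3, 4, 5}; each meets A ∖ {5}, so x IS a limit point.
Collecting: A' = {1, 2, 4, 5}.


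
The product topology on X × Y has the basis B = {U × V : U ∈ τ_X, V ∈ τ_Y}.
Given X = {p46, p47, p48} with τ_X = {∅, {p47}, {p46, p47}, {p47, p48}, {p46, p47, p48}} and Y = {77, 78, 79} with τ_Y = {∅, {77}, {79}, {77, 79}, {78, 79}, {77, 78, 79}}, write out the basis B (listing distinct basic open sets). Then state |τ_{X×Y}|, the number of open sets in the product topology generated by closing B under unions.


Basis B = {∅ × ∅, {p47} × {77}, {p47} × {79}, {p46, p47} × {77}, {p46, p47} × {79}, {p47} × {77, 79}, {p47, p48} × {77}, {p47} × {78, 79}, {p47, p48} × {79}, {p46, p47, p48} × {77}, {p46, p47, p48} × {79}, {p47} × {77, 78, 79}, {p46, p47} × {77, 79}, {p46, p47} × {78, 79}, {p47, p48} × {77, 79}, {p47, p48} × {78, 79}, {p46, p47} × {77, 78, 79}, {p46, p47, p48} × {77, 79}, {p46, p47, p48} × {78, 79}, {p47, p48} × {77, 78, 79}, {p46, p47, p48} × {77, 78, 79}}; |τ_{X×Y}| = 70.

Enumerate products U × V with U ∈ τ_X, V ∈ τ_Y (deduplicated):
  ∅ × ∅ = {} (∅)
  {p47} × {77} = {(p47,77)}
  {p47} × {79} = {(p47,79)}
  {p46, p47} × {77} = {(p46,77), (p47,77)}
  {p46, p47} × {79} = {(p46,79), (p47,79)}
  {p47} × {77, 79} = {(p47,77), (p47,79)}
  {p47, p48} × {77} = {(p47,77), (p48,77)}
  {p47} × {78, 79} = {(p47,78), (p47,79)}
  {p47, p48} × {79} = {(p47,79), (p48,79)}
  {p46, p47, p48} × {77} = {(p46,77), (p47,77), (p48,77)}
  {p46, p47, p48} × {79} = {(p46,79), (p47,79), (p48,79)}
  {p47} × {77, 78, 79} = {(p47,77), (p47,78), (p47,79)}
  {p46, p47} × {77, 79} = {(p46,77), (p46,79), (p47,77), (p47,79)}
  {p46, p47} × {78, 79} = {(p46,78), (p46,79), (p47,78), (p47,79)}
  {p47, p48} × {77, 79} = {(p47,77), (p47,79), (p48,77), (p48,79)}
  {p47, p48} × {78, 79} = {(p47,78), (p47,79), (p48,78), (p48,79)}
  {p46, p47} × {77, 78, 79} = {(p46,77), (p46,78), (p46,79), (p47,77), (p47,78), (p47,79)}
  {p46, p47, p48} × {77, 79} = {(p46,77), (p46,79), (p47,77), (p47,79), (p48,77), (p48,79)}
  {p46, p47, p48} × {78, 79} = {(p46,78), (p46,79), (p47,78), (p47,79), (p48,78), (p48,79)}
  {p47, p48} × {77, 78, 79} = {(p47,77), (p47,78), (p47,79), (p48,77), (p48,78), (p48,79)}
  {p46, p47, p48} × {77, 78, 79} = {(p46,77), (p46,78), (p46,79), (p47,77), (p47,78), (p47,79), (p48,77), (p48,78), (p48,79)}
These 21 distinct sets form the basis B.
Close under arbitrary unions to get τ_{X×Y}; counting gives |τ_{X×Y}| = 70.


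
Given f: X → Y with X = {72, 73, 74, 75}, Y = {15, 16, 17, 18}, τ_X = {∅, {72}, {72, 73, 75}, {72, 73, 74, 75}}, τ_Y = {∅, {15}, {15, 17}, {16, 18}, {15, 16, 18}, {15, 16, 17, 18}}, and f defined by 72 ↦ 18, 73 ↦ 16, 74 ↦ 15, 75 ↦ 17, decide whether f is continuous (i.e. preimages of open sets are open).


f is NOT continuous.

Compute f^{-1}(U) for each U ∈ τ_Y:
  U = ∅: f^{-1}(U) = ∅ ∈ τ_X ✓.
  U = {15}: f^{-1}(U) = {74} ∉ τ_X ✗.
  U = {15, 17}: f^{-1}(U) = {74, 75} ∉ τ_X ✗.
  U = {16, 18}: f^{-1}(U) = {72, 73} ∉ τ_X ✗.
  U = {15, 16, 18}: f^{-1}(U) = {72, 73, 74} ∉ τ_X ✗.
  U = {15, 16, 17, 18}: f^{-1}(U) = {72, 73, 74, 75} ∈ τ_X ✓.
Found U = {15} with f^{-1}(U) = {74} not in τ_X. Therefore f is NOT continuous.


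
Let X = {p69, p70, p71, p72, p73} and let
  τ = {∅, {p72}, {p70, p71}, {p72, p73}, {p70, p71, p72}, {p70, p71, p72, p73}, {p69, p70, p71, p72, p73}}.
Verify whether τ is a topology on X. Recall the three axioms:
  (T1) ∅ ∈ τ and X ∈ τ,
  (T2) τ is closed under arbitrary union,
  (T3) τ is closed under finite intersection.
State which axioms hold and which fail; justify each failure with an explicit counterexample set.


τ IS a topology on X.

Axiom (T1): ∅ ∈ τ? Yes; X ∈ τ? Yes.
Axiom (T2/T3): check pairwise unions and intersections of members of τ.
All pairwise intersections and unions checked — each lies in τ. Therefore τ satisfies (T1), (T2), (T3): it IS a topology on X.


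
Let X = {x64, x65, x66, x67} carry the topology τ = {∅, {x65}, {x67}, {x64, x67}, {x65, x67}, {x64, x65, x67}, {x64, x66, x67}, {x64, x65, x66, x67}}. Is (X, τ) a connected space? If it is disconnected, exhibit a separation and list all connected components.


(X, τ) is disconnected; components = [{x65}, {x64, x66, x67}].

Find clopen sets (U ∈ τ with X ∖ U ∈ τ):
  U = ∅, X ∖ U = {x64, x65, x66, x67} — both open, so U is clopen.
  U = {x65}, X ∖ U = {x64, x66, x67} — both open, so U is clopen.
  U = {x64, x66, x67}, X ∖ U = {x65} — both open, so U is clopen.
  U = {x64, x65, x66, x67}, X ∖ U = ∅ — both open, so U is clopen.
Nontrivial clopen(s) exist: e.g. {x64, x66, x67}. So (X, τ) is disconnected.
Compute connected components by grouping points that agree on all clopens:
  component: {x65}
  component: {x64, x66, x67}


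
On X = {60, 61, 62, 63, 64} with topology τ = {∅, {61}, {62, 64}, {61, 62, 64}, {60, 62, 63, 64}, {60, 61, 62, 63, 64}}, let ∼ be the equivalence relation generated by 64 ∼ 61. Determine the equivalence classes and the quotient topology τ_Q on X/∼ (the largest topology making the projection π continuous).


X/∼ = {[60], [61=64], [62], [63]}; |τ_Q| = 3.

Equivalence classes: [60], [61=64], [62], [63].
Quotient map π: X → X/∼ sends 60 ↦ [60], 61 ↦ [61=64], 62 ↦ [62], 63 ↦ [63], 64 ↦ [61=64].
For each subset V ⊆ X/∼, compute π^{-1}(V) ⊆ X and check whether π^{-1}(V) ∈ τ. V is open in τ_Q iff π^{-1}(V) ∈ τ.
  V = {}: π^{-1}(V) = ∅ ∈ τ ✓.
  V = {[60]}: π^{-1}(V) = {60} ∉ τ ✗.
  V = {[61=64]}: π^{-1}(V) = {61, 64} ∉ τ ✗.
  V = {[60], [61=64]}: π^{-1}(V) = {60, 61, 64} ∉ τ ✗.
  V = {[62]}: π^{-1}(V) = {62} ∉ τ ✗.
  V = {[60], [62]}: π^{-1}(V) = {60, 62} ∉ τ ✗.
  V = {[61=64], [62]}: π^{-1}(V) = {61, 62, 64} ∈ τ ✓.
  V = {[60], [61=64], [62]}: π^{-1}(V) = {60, 61, 62, 64} ∉ τ ✗.
  V = {[63]}: π^{-1}(V) = {63} ∉ τ ✗.
  V = {[60], [63]}: π^{-1}(V) = {60, 63} ∉ τ ✗.
  V = {[61=64], [63]}: π^{-1}(V) = {61, 63, 64} ∉ τ ✗.
  V = {[60], [61=64], [63]}: π^{-1}(V) = {60, 61, 63, 64} ∉ τ ✗.
  V = {[62], [63]}: π^{-1}(V) = {62, 63} ∉ τ ✗.
  V = {[60], [62], [63]}: π^{-1}(V) = {60, 62, 63} ∉ τ ✗.
  V = {[61=64], [62], [63]}: π^{-1}(V) = {61, 62, 63, 64} ∉ τ ✗.
  V = {[60], [61=64], [62], [63]}: π^{-1}(V) = {60, 61, 62, 63, 64} ∈ τ ✓.
Open sets in the quotient: τ_Q = {{}, {[61=64], [62]}, {[60], [61=64], [62], [63]}} (3 elements).


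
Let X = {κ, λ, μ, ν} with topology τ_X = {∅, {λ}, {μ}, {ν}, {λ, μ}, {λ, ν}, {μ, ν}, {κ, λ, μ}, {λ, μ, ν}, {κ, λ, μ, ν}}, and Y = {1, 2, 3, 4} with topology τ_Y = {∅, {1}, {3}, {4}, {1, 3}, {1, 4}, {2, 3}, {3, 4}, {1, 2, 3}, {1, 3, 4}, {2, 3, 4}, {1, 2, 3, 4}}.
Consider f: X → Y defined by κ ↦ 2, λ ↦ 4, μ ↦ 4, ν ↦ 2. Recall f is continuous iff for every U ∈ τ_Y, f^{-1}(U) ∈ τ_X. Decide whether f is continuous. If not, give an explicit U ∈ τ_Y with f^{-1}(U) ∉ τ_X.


f is NOT continuous.

Compute f^{-1}(U) for each U ∈ τ_Y:
  U = ∅: f^{-1}(U) = ∅ ∈ τ_X ✓.
  U = {1}: f^{-1}(U) = ∅ ∈ τ_X ✓.
  U = {3}: f^{-1}(U) = ∅ ∈ τ_X ✓.
  U = {4}: f^{-1}(U) = {λ, μ} ∈ τ_X ✓.
  U = {1, 3}: f^{-1}(U) = ∅ ∈ τ_X ✓.
  U = {1, 4}: f^{-1}(U) = {λ, μ} ∈ τ_X ✓.
  U = {2, 3}: f^{-1}(U) = {κ, ν} ∉ τ_X ✗.
  U = {3, 4}: f^{-1}(U) = {λ, μ} ∈ τ_X ✓.
  U = {1, 2, 3}: f^{-1}(U) = {κ, ν} ∉ τ_X ✗.
  U = {1, 3, 4}: f^{-1}(U) = {λ, μ} ∈ τ_X ✓.
  U = {2, 3, 4}: f^{-1}(U) = {κ, λ, μ, ν} ∈ τ_X ✓.
  U = {1, 2, 3, 4}: f^{-1}(U) = {κ, λ, μ, ν} ∈ τ_X ✓.
Found U = {2, 3} with f^{-1}(U) = {κ, ν} not in τ_X. Therefore f is NOT continuous.


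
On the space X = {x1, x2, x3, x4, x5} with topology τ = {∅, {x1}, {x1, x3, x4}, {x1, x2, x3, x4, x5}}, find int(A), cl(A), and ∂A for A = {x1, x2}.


int(A) = {x1}, cl(A) = {x1, x2, x3, x4, x5}, ∂A = {x2, x3, x4, x5}.

Closed sets in (X, τ) are complements of opens:
  closed(X, τ) = {∅, {x2, x5}, {x2, x3, x4, x5}, {x1, x2, x3, x4, x5}}.
int(A) = ⋃ {U ∈ τ : U ⊆ A}. Opens contained in A: ∅, {x1}.
Taking the union of these: int(A) = {x1}.
cl(A) = ⋂ {C closed : A ⊆ C}. Closed sets containing A: {x1, x2, x3, x4, x5}.
Intersecting these: cl(A) = {x1, x2, x3, x4, x5}.
∂A = cl(A) ∖ int(A) = {x1, x2, x3, x4, x5} ∖ {x1} = {x2, x3, x4, x5}.


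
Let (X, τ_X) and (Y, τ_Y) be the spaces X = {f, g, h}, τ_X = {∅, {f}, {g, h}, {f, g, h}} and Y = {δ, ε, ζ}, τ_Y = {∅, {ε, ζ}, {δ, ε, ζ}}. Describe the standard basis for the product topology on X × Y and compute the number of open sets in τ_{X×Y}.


Basis B = {∅ × ∅, {f} × {ε, ζ}, {f} × {δ, ε, ζ}, {g, h} × {ε, ζ}, {f, g, h} × {ε, ζ}, {g, h} × {δ, ε, ζ}, {f, g, h} × {δ, ε, ζ}}; |τ_{X×Y}| = 9.

Enumerate products U × V with U ∈ τ_X, V ∈ τ_Y (deduplicated):
  ∅ × ∅ = {} (∅)
  {f} × {ε, ζ} = {(f,ε), (f,ζ)}
  {f} × {δ, ε, ζ} = {(f,δ), (f,ε), (f,ζ)}
  {g, h} × {ε, ζ} = {(g,ε), (g,ζ), (h,ε), (h,ζ)}
  {f, g, h} × {ε, ζ} = {(f,ε), (f,ζ), (g,ε), (g,ζ), (h,ε), (h,ζ)}
  {g, h} × {δ, ε, ζ} = {(g,δ), (g,ε), (g,ζ), (h,δ), (h,ε), (h,ζ)}
  {f, g, h} × {δ, ε, ζ} = {(f,δ), (f,ε), (f,ζ), (g,δ), (g,ε), (g,ζ), (h,δ), (h,ε), (h,ζ)}
These 7 distinct sets form the basis B.
Close under arbitrary unions to get τ_{X×Y}; counting gives |τ_{X×Y}| = 9.


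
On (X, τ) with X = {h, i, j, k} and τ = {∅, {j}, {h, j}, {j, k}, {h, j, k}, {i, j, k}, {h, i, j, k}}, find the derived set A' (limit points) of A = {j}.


A' = {h, i, k}

For each x ∈ X, list the open sets U ∈ τ with x ∈ U, then check whether U ∩ (A ∖ {x}) ≠ ∅ for every such U.
  x = h: opens ∋ x are {h, j}, {h, j, k}, {h, i, j, k}; each meets A ∖ {h}, so x IS a limit point.
  x = i: opens ∋ x are {i, j, k}, {h, i, j, k}; each meets A ∖ {i}, so x IS a limit point.
  x = j: open {j} ∋ x has {j} ∩ (A ∖ {j}) = ∅, so x is NOT a limit point.
  x = k: opens ∋ x are {j, k}, {h, j, k}, {i, j, k}, {h, i, j, k}; each meets A ∖ {k}, so x IS a limit point.
Collecting: A' = {h, i, k}.


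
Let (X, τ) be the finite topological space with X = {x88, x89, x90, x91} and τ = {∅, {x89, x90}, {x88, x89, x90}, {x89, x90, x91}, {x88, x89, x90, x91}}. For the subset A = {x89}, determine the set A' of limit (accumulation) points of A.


A' = {x88, x90, x91}

For each x ∈ X, list the open sets U ∈ τ with x ∈ U, then check whether U ∩ (A ∖ {x}) ≠ ∅ for every such U.
  x = x88: opens ∋ x are {x88, x89, x90}, {x88, x89, x90, x91}; each meets A ∖ {x88}, so x IS a limit point.
  x = x89: open {x89, x90} ∋ x has {x89, x90} ∩ (A ∖ {x89}) = ∅, so x is NOT a limit point.
  x = x90: opens ∋ x are {x89, x90}, {x88, x89, x90}, {x89, x90, x91}, {x88, x89, x90, x91}; each meets A ∖ {x90}, so x IS a limit point.
  x = x91: opens ∋ x are {x89, x90, x91}, {x88, x89, x90, x91}; each meets A ∖ {x91}, so x IS a limit point.
Collecting: A' = {x88, x90, x91}.


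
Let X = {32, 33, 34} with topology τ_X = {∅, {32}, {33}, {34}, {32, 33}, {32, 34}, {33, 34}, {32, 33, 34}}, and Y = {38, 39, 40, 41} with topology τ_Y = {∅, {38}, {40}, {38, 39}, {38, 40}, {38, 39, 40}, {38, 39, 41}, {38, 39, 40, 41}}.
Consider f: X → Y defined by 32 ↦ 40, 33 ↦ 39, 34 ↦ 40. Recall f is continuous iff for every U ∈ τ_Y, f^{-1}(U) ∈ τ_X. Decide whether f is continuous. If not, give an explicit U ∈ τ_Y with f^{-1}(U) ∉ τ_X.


f IS continuous.

Compute f^{-1}(U) for each U ∈ τ_Y:
  U = ∅: f^{-1}(U) = ∅ ∈ τ_X ✓.
  U = {38}: f^{-1}(U) = ∅ ∈ τ_X ✓.
  U = {40}: f^{-1}(U) = {32, 34} ∈ τ_X ✓.
  U = {38, 39}: f^{-1}(U) = {33} ∈ τ_X ✓.
  U = {38, 40}: f^{-1}(U) = {32, 34} ∈ τ_X ✓.
  U = {38, 39, 40}: f^{-1}(U) = {32, 33, 34} ∈ τ_X ✓.
  U = {38, 39, 41}: f^{-1}(U) = {33} ∈ τ_X ✓.
  U = {38, 39, 40, 41}: f^{-1}(U) = {32, 33, 34} ∈ τ_X ✓.
Every preimage lies in τ_X, so f IS continuous.


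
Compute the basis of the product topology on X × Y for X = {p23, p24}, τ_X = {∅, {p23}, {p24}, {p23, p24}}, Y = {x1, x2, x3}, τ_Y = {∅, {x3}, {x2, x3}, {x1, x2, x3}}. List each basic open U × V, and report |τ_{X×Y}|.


Basis B = {∅ × ∅, {p23} × {x3}, {p24} × {x3}, {p23} × {x2, x3}, {p23, p24} × {x3}, {p24} × {x2, x3}, {p23} × {x1, x2, x3}, {p24} × {x1, x2, x3}, {p23, p24} × {x2, x3}, {p23, p24} × {x1, x2, x3}}; |τ_{X×Y}| = 16.

Enumerate products U × V with U ∈ τ_X, V ∈ τ_Y (deduplicated):
  ∅ × ∅ = {} (∅)
  {p23} × {x3} = {(p23,x3)}
  {p24} × {x3} = {(p24,x3)}
  {p23} × {x2, x3} = {(p23,x2), (p23,x3)}
  {p23, p24} × {x3} = {(p23,x3), (p24,x3)}
  {p24} × {x2, x3} = {(p24,x2), (p24,x3)}
  {p23} × {x1, x2, x3} = {(p23,x1), (p23,x2), (p23,x3)}
  {p24} × {x1, x2, x3} = {(p24,x1), (p24,x2), (p24,x3)}
  {p23, p24} × {x2, x3} = {(p23,x2), (p23,x3), (p24,x2), (p24,x3)}
  {p23, p24} × {x1, x2, x3} = {(p23,x1), (p23,x2), (p23,x3), (p24,x1), (p24,x2), (p24,x3)}
These 10 distinct sets form the basis B.
Close under arbitrary unions to get τ_{X×Y}; counting gives |τ_{X×Y}| = 16.


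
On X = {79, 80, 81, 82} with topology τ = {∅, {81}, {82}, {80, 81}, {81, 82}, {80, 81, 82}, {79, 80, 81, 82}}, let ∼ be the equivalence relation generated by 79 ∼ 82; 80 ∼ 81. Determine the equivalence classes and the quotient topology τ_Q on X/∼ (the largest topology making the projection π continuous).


X/∼ = {[79=82], [80=81]}; |τ_Q| = 3.

Equivalence classes: [79=82], [80=81].
Quotient map π: X → X/∼ sends 79 ↦ [79=82], 80 ↦ [80=81], 81 ↦ [80=81], 82 ↦ [79=82].
For each subset V ⊆ X/∼, compute π^{-1}(V) ⊆ X and check whether π^{-1}(V) ∈ τ. V is open in τ_Q iff π^{-1}(V) ∈ τ.
  V = {}: π^{-1}(V) = ∅ ∈ τ ✓.
  V = {[79=82]}: π^{-1}(V) = {79, 82} ∉ τ ✗.
  V = {[80=81]}: π^{-1}(V) = {80, 81} ∈ τ ✓.
  V = {[79=82], [80=81]}: π^{-1}(V) = {79, 80, 81, 82} ∈ τ ✓.
Open sets in the quotient: τ_Q = {{}, {[80=81]}, {[79=82], [80=81]}} (3 elements).


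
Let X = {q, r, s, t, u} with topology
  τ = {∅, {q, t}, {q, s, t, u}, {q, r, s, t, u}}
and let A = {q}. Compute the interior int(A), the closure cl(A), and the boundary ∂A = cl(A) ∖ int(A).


int(A) = ∅, cl(A) = {q, r, s, t, u}, ∂A = {q, r, s, t, u}.

Closed sets in (X, τ) are complements of opens:
  closed(X, τ) = {∅, {r}, {r, s, u}, {q, r, s, t, u}}.
int(A) = ⋃ {U ∈ τ : U ⊆ A}. Opens contained in A: ∅.
Taking the union of these: int(A) = ∅.
cl(A) = ⋂ {C closed : A ⊆ C}. Closed sets containing A: {q, r, s, t, u}.
Intersecting these: cl(A) = {q, r, s, t, u}.
∂A = cl(A) ∖ int(A) = {q, r, s, t, u} ∖ ∅ = {q, r, s, t, u}.


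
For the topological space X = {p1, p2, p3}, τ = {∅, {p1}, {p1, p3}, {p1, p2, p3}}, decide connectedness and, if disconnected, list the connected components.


(X, τ) is connected.

Find clopen sets (U ∈ τ with X ∖ U ∈ τ):
  U = ∅, X ∖ U = {p1, p2, p3} — both open, so U is clopen.
  U = {p1, p2, p3}, X ∖ U = ∅ — both open, so U is clopen.
Only trivial clopens (∅ and X) exist, so (X, τ) is connected.
Compute connected components by grouping points that agree on all clopens:
  component: {p1, p2, p3}


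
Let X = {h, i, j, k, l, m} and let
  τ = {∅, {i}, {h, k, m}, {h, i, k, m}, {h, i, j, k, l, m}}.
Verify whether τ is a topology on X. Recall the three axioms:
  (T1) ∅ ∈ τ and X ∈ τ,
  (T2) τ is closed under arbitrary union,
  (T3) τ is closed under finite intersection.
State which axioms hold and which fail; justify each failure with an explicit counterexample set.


τ IS a topology on X.

Axiom (T1): ∅ ∈ τ? Yes; X ∈ τ? Yes.
Axiom (T2/T3): check pairwise unions and intersections of members of τ.
All pairwise intersections and unions checked — each lies in τ. Therefore τ satisfies (T1), (T2), (T3): it IS a topology on X.


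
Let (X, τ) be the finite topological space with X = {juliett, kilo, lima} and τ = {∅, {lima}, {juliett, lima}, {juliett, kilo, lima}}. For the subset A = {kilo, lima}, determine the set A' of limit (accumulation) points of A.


A' = {juliett, kilo}

For each x ∈ X, list the open sets U ∈ τ with x ∈ U, then check whether U ∩ (A ∖ {x}) ≠ ∅ for every such U.
  x = juliett: opens ∋ x are {juliett, lima}, {juliett, kilo, lima}; each meets A ∖ {juliett}, so x IS a limit point.
  x = kilo: opens ∋ x are {juliett, kilo, lima}; each meets A ∖ {kilo}, so x IS a limit point.
  x = lima: open {lima} ∋ x has {lima} ∩ (A ∖ {lima}) = ∅, so x is NOT a limit point.
Collecting: A' = {juliett, kilo}.


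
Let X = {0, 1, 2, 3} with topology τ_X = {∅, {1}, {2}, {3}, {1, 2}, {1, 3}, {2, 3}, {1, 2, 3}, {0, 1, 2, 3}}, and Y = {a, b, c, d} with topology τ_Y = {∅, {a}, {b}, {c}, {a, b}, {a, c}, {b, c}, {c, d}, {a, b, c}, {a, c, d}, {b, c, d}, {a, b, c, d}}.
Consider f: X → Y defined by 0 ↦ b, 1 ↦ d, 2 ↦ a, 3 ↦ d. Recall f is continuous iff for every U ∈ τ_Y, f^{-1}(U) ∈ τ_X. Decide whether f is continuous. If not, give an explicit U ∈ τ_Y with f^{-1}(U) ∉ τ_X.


f is NOT continuous.

Compute f^{-1}(U) for each U ∈ τ_Y:
  U = ∅: f^{-1}(U) = ∅ ∈ τ_X ✓.
  U = {a}: f^{-1}(U) = {2} ∈ τ_X ✓.
  U = {b}: f^{-1}(U) = {0} ∉ τ_X ✗.
  U = {c}: f^{-1}(U) = ∅ ∈ τ_X ✓.
  U = {a, b}: f^{-1}(U) = {0, 2} ∉ τ_X ✗.
  U = {a, c}: f^{-1}(U) = {2} ∈ τ_X ✓.
  U = {b, c}: f^{-1}(U) = {0} ∉ τ_X ✗.
  U = {c, d}: f^{-1}(U) = {1, 3} ∈ τ_X ✓.
  U = {a, b, c}: f^{-1}(U) = {0, 2} ∉ τ_X ✗.
  U = {a, c, d}: f^{-1}(U) = {1, 2, 3} ∈ τ_X ✓.
  U = {b, c, d}: f^{-1}(U) = {0, 1, 3} ∉ τ_X ✗.
  U = {a, b, c, d}: f^{-1}(U) = {0, 1, 2, 3} ∈ τ_X ✓.
Found U = {b} with f^{-1}(U) = {0} not in τ_X. Therefore f is NOT continuous.


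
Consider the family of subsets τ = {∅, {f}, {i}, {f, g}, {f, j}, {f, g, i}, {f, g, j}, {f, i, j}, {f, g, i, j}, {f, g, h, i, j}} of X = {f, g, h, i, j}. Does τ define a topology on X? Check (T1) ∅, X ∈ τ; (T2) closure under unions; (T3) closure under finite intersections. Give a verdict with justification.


τ is NOT a topology on X.

Axiom (T1): ∅ ∈ τ? Yes; X ∈ τ? Yes.
Axiom (T2/T3): check pairwise unions and intersections of members of τ.
Counterexample for (T2): {f} ∪ {i} = {f, i} ∉ τ. Therefore τ is NOT a topology.


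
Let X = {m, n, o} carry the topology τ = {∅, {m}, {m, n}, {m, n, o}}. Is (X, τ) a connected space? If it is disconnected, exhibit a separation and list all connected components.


(X, τ) is connected.

Find clopen sets (U ∈ τ with X ∖ U ∈ τ):
  U = ∅, X ∖ U = {m, n, o} — both open, so U is clopen.
  U = {m, n, o}, X ∖ U = ∅ — both open, so U is clopen.
Only trivial clopens (∅ and X) exist, so (X, τ) is connected.
Compute connected components by grouping points that agree on all clopens:
  component: {m, n, o}


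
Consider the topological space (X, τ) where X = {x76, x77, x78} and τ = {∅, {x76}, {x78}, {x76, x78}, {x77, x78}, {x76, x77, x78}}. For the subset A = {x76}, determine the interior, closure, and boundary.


int(A) = {x76}, cl(A) = {x76}, ∂A = ∅.

Closed sets in (X, τ) are complements of opens:
  closed(X, τ) = {∅, {x76}, {x77}, {x76, x77}, {x77, x78}, {x76, x77, x78}}.
int(A) = ⋃ {U ∈ τ : U ⊆ A}. Opens contained in A: ∅, {x76}.
Taking the union of these: int(A) = {x76}.
cl(A) = ⋂ {C closed : A ⊆ C}. Closed sets containing A: {x76}, {x76, x77}, {x76, x77, x78}.
Intersecting these: cl(A) = {x76}.
∂A = cl(A) ∖ int(A) = {x76} ∖ {x76} = ∅.


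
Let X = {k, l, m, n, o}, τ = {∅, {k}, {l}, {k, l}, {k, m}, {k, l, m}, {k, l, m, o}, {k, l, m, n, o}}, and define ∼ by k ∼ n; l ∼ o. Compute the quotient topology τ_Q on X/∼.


X/∼ = {[k=n], [l=o], [m]}; |τ_Q| = 2.

Equivalence classes: [k=n], [l=o], [m].
Quotient map π: X → X/∼ sends k ↦ [k=n], l ↦ [l=o], m ↦ [m], n ↦ [k=n], o ↦ [l=o].
For each subset V ⊆ X/∼, compute π^{-1}(V) ⊆ X and check whether π^{-1}(V) ∈ τ. V is open in τ_Q iff π^{-1}(V) ∈ τ.
  V = {}: π^{-1}(V) = ∅ ∈ τ ✓.
  V = {[k=n]}: π^{-1}(V) = {k, n} ∉ τ ✗.
  V = {[l=o]}: π^{-1}(V) = {l, o} ∉ τ ✗.
  V = {[k=n], [l=o]}: π^{-1}(V) = {k, l, n, o} ∉ τ ✗.
  V = {[m]}: π^{-1}(V) = {m} ∉ τ ✗.
  V = {[k=n], [m]}: π^{-1}(V) = {k, m, n} ∉ τ ✗.
  V = {[l=o], [m]}: π^{-1}(V) = {l, m, o} ∉ τ ✗.
  V = {[k=n], [l=o], [m]}: π^{-1}(V) = {k, l, m, n, o} ∈ τ ✓.
Open sets in the quotient: τ_Q = {{}, {[k=n], [l=o], [m]}} (2 elements).


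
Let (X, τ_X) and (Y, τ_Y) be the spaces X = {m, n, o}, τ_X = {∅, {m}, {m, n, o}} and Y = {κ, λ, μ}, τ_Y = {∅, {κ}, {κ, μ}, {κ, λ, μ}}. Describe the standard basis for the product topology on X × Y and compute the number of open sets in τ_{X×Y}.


Basis B = {∅ × ∅, {m} × {κ}, {m} × {κ, μ}, {m} × {κ, λ, μ}, {m, n, o} × {κ}, {m, n, o} × {κ, μ}, {m, n, o} × {κ, λ, μ}}; |τ_{X×Y}| = 10.

Enumerate products U × V with U ∈ τ_X, V ∈ τ_Y (deduplicated):
  ∅ × ∅ = {} (∅)
  {m} × {κ} = {(m,κ)}
  {m} × {κ, μ} = {(m,κ), (m,μ)}
  {m} × {κ, λ, μ} = {(m,κ), (m,λ), (m,μ)}
  {m, n, o} × {κ} = {(m,κ), (n,κ), (o,κ)}
  {m, n, o} × {κ, μ} = {(m,κ), (m,μ), (n,κ), (n,μ), (o,κ), (o,μ)}
  {m, n, o} × {κ, λ, μ} = {(m,κ), (m,λ), (m,μ), (n,κ), (n,λ), (n,μ), (o,κ), (o,λ), (o,μ)}
These 7 distinct sets form the basis B.
Close under arbitrary unions to get τ_{X×Y}; counting gives |τ_{X×Y}| = 10.


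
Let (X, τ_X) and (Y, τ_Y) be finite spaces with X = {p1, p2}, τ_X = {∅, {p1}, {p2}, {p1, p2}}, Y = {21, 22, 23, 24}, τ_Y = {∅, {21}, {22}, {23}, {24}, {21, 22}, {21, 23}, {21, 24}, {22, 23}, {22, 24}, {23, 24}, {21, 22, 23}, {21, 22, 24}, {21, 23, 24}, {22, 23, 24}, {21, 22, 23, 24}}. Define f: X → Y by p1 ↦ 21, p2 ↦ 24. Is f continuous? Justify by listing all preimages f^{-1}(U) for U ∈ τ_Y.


f IS continuous.

Compute f^{-1}(U) for each U ∈ τ_Y:
  U = ∅: f^{-1}(U) = ∅ ∈ τ_X ✓.
  U = {21}: f^{-1}(U) = {p1} ∈ τ_X ✓.
  U = {22}: f^{-1}(U) = ∅ ∈ τ_X ✓.
  U = {23}: f^{-1}(U) = ∅ ∈ τ_X ✓.
  U = {24}: f^{-1}(U) = {p2} ∈ τ_X ✓.
  U = {21, 22}: f^{-1}(U) = {p1} ∈ τ_X ✓.
  U = {21, 23}: f^{-1}(U) = {p1} ∈ τ_X ✓.
  U = {21, 24}: f^{-1}(U) = {p1, p2} ∈ τ_X ✓.
  U = {22, 23}: f^{-1}(U) = ∅ ∈ τ_X ✓.
  U = {22, 24}: f^{-1}(U) = {p2} ∈ τ_X ✓.
  U = {23, 24}: f^{-1}(U) = {p2} ∈ τ_X ✓.
  U = {21, 22, 23}: f^{-1}(U) = {p1} ∈ τ_X ✓.
  U = {21, 22, 24}: f^{-1}(U) = {p1, p2} ∈ τ_X ✓.
  U = {21, 23, 24}: f^{-1}(U) = {p1, p2} ∈ τ_X ✓.
  U = {22, 23, 24}: f^{-1}(U) = {p2} ∈ τ_X ✓.
  U = {21, 22, 23, 24}: f^{-1}(U) = {p1, p2} ∈ τ_X ✓.
Every preimage lies in τ_X, so f IS continuous.


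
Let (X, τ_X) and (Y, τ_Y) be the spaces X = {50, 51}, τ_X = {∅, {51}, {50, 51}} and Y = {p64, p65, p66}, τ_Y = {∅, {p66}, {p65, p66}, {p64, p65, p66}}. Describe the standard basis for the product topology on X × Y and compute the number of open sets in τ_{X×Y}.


Basis B = {∅ × ∅, {51} × {p66}, {50, 51} × {p66}, {51} × {p65, p66}, {51} × {p64, p65, p66}, {50, 51} × {p65, p66}, {50, 51} × {p64, p65, p66}}; |τ_{X×Y}| = 10.

Enumerate products U × V with U ∈ τ_X, V ∈ τ_Y (deduplicated):
  ∅ × ∅ = {} (∅)
  {51} × {p66} = {(51,p66)}
  {50, 51} × {p66} = {(50,p66), (51,p66)}
  {51} × {p65, p66} = {(51,p65), (51,p66)}
  {51} × {p64, p65, p66} = {(51,p64), (51,p65), (51,p66)}
  {50, 51} × {p65, p66} = {(50,p65), (50,p66), (51,p65), (51,p66)}
  {50, 51} × {p64, p65, p66} = {(50,p64), (50,p65), (50,p66), (51,p64), (51,p65), (51,p66)}
These 7 distinct sets form the basis B.
Close under arbitrary unions to get τ_{X×Y}; counting gives |τ_{X×Y}| = 10.


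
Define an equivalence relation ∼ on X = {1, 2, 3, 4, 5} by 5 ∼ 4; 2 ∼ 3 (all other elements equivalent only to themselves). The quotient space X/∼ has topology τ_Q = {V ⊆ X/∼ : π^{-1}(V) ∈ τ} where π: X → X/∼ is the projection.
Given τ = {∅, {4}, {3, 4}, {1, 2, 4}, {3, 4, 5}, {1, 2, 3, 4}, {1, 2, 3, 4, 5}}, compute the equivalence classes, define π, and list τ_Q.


X/∼ = {[1], [2=3], [4=5]}; |τ_Q| = 2.

Equivalence classes: [1], [2=3], [4=5].
Quotient map π: X → X/∼ sends 1 ↦ [1], 2 ↦ [2=3], 3 ↦ [2=3], 4 ↦ [4=5], 5 ↦ [4=5].
For each subset V ⊆ X/∼, compute π^{-1}(V) ⊆ X and check whether π^{-1}(V) ∈ τ. V is open in τ_Q iff π^{-1}(V) ∈ τ.
  V = {}: π^{-1}(V) = ∅ ∈ τ ✓.
  V = {[1]}: π^{-1}(V) = {1} ∉ τ ✗.
  V = {[2=3]}: π^{-1}(V) = {2, 3} ∉ τ ✗.
  V = {[1], [2=3]}: π^{-1}(V) = {1, 2, 3} ∉ τ ✗.
  V = {[4=5]}: π^{-1}(V) = {4, 5} ∉ τ ✗.
  V = {[1], [4=5]}: π^{-1}(V) = {1, 4, 5} ∉ τ ✗.
  V = {[2=3], [4=5]}: π^{-1}(V) = {2, 3, 4, 5} ∉ τ ✗.
  V = {[1], [2=3], [4=5]}: π^{-1}(V) = {1, 2, 3, 4, 5} ∈ τ ✓.
Open sets in the quotient: τ_Q = {{}, {[1], [2=3], [4=5]}} (2 elements).


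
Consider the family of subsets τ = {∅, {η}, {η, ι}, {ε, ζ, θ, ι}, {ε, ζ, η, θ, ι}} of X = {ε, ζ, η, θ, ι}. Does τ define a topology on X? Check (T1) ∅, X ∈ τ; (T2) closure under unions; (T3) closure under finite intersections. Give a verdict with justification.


τ is NOT a topology on X.

Axiom (T1): ∅ ∈ τ? Yes; X ∈ τ? Yes.
Axiom (T2/T3): check pairwise unions and intersections of members of τ.
Counterexample for (T3): {η, ι} ∩ {ε, ζ, θ, ι} = {ι} ∉ τ. Therefore τ is NOT a topology.


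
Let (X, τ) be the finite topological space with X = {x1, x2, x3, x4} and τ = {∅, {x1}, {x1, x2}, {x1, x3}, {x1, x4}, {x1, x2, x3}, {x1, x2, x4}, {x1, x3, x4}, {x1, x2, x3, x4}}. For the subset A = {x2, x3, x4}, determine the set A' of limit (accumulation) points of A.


A' = ∅

For each x ∈ X, list the open sets U ∈ τ with x ∈ U, then check whether U ∩ (A ∖ {x}) ≠ ∅ for every such U.
  x = x1: open {x1} ∋ x has {x1} ∩ (A ∖ {x1}) = ∅, so x is NOT a limit point.
  x = x2: open {x1, x2} ∋ x has {x1, x2} ∩ (A ∖ {x2}) = ∅, so x is NOT a limit point.
  x = x3: open {x1, x3} ∋ x has {x1, x3} ∩ (A ∖ {x3}) = ∅, so x is NOT a limit point.
  x = x4: open {x1, x4} ∋ x has {x1, x4} ∩ (A ∖ {x4}) = ∅, so x is NOT a limit point.
Collecting: A' = ∅.
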